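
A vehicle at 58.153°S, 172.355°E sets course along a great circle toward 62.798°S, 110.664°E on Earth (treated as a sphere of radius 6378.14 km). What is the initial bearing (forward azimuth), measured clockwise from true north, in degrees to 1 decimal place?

234.7°

Δλ = -61.691° = -1.0767 rad.
y = sin Δλ · cos φ₂ = (-0.8804)(0.4571) = -0.4025
x = cos φ₁ sin φ₂ − sin φ₁ cos φ₂ cos Δλ = (0.5277)(-0.8894) − (-0.8495)(0.4571)(0.4742) = -0.2851
θ = atan2(y, x) = -125.32°; adding 360° gives 234.7°.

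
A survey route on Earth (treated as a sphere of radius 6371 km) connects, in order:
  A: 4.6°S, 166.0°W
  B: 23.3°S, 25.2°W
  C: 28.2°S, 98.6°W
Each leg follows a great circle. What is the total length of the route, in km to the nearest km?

22011 km

Leg A→B: central angle 2.3155 rad, distance 14751.8 km.
Leg B→C: central angle 1.1394 rad, distance 7259.0 km.
Total: 14751.8 + 7259.0 ≈ 22011 km.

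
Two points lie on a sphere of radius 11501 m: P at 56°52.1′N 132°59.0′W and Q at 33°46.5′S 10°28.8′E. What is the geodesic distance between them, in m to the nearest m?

29338 m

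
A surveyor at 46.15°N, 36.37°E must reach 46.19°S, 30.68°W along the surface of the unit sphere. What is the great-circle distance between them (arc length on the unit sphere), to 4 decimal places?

1.9107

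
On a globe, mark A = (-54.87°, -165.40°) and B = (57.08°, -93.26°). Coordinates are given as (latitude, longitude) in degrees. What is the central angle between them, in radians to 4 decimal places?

Let φ₁ = -0.9577 rad, φ₂ = 0.9962 rad, and Δλ = 1.2591 rad.
Haversine: a = sin²(Δφ/2) + cos φ₁ cos φ₂ sin²(Δλ/2) = 0.6869 + (0.5754)(0.5435)(0.3467) = 0.79531.
Central angle c = 2·arcsin(√a) = 2.20262 rad.
So the angular separation is 2.2026 rad.

2.2026 rad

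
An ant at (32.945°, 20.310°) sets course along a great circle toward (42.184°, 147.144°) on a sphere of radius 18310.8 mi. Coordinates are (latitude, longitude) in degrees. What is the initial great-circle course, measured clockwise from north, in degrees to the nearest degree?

36°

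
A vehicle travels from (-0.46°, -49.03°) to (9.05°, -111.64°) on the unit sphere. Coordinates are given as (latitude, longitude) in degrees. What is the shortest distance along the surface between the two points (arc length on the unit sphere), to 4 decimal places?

1.1006

In radians: φ₁ = -0.0080, φ₂ = 0.1580, Δλ = -62.610° = -1.0928 rad.
cos c = sin φ₁ sin φ₂ + cos φ₁ cos φ₂ cos Δλ = (-0.0080)(0.1573) + (1.0000)(0.9876)(0.4600) = 0.45304,
so c = arccos(0.45304) = 1.10062 rad.
On the unit sphere the arc length equals the central angle: 1.1006.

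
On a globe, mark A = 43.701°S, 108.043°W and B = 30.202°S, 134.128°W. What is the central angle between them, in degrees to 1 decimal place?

With latitudes φ₁ = -43.701°, φ₂ = -30.202° and longitude difference Δλ = -26.085°:
cos c = sin φ₁ sin φ₂ + cos φ₁ cos φ₂ cos Δλ = (-0.6909)(-0.5031) + (0.7230)(0.8643)(0.8981) = 0.90873,
so c = arccos(0.90873) = 0.43056 rad.
So the angular separation is 24.7°.

24.7°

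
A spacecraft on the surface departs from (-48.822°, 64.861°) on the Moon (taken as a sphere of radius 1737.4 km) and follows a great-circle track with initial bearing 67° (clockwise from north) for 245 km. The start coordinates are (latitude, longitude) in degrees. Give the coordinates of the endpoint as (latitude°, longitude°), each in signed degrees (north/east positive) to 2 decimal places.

-45.16°, 75.43°

Angular distance δ = d/R = 245/1737.4 = 0.14102 rad; initial bearing θ = 1.1694 rad.
sin φ₂ = sin φ₁ cos δ + cos φ₁ sin δ cos θ = (-0.7527)(0.9901) + (0.6584)(0.1405)(0.3907) = -0.7090, so φ₂ = -45.16°.
Δλ = atan2(sin θ sin δ cos φ₁, cos δ − sin φ₁ sin φ₂) = atan2(0.0852, 0.4564) = 10.572°.
λ₂ = 64.861° + 10.572° = 75.43°.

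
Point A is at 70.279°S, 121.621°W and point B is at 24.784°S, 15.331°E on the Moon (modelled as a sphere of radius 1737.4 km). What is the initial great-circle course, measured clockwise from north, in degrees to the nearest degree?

141°

Δλ = 136.952° = 2.3903 rad.
y = sin Δλ · cos φ₂ = (0.6826)(0.9079) = 0.6197
x = cos φ₁ sin φ₂ − sin φ₁ cos φ₂ cos Δλ = (0.3374)(-0.4192) − (-0.9413)(0.9079)(-0.7308) = -0.7660
θ = atan2(y, x) = 141.03°, so the bearing is 141°.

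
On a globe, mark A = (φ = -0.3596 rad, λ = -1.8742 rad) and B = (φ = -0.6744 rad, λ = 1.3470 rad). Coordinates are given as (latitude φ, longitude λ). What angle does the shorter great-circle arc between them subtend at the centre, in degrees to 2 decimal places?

Let φ₁ = -0.3596 rad, φ₂ = -0.6744 rad, and Δλ = -3.0620 rad.
Haversine: a = sin²(Δφ/2) + cos φ₁ cos φ₂ sin²(Δλ/2) = 0.0246 + (0.9360)(0.7811)(0.9984) = 0.75454.
Central angle c = 2·arcsin(√a) = 2.10490 rad.
So the angular separation is 120.60°.

120.60°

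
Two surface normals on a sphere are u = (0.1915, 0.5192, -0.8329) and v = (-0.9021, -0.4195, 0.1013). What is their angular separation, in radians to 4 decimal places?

u·v = -0.4749; |u| = 1.0000, |v| = 1.0000.
cos θ = (u·v)/(|u||v|) = -0.4749, so θ = 2.0657 rad.

2.0657 rad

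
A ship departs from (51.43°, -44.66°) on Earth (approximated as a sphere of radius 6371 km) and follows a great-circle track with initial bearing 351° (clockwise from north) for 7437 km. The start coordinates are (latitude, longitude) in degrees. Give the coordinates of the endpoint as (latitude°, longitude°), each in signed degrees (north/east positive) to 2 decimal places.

60.85°, 152.52°

Angular distance δ = d/R = 7437/6371 = 1.16732 rad; initial bearing θ = 6.1261 rad.
sin φ₂ = sin φ₁ cos δ + cos φ₁ sin δ cos θ = (0.7818)(0.3926) + (0.6235)(0.9197)(0.9877) = 0.8733, so φ₂ = 60.85°.
Δλ = atan2(sin θ sin δ cos φ₁, cos δ − sin φ₁ sin φ₂) = atan2(-0.0897, -0.2902) = -162.823°.
λ₂ = -44.660° − 162.823° = -207.48° → 152.52° after wrapping to (−180°, 180°].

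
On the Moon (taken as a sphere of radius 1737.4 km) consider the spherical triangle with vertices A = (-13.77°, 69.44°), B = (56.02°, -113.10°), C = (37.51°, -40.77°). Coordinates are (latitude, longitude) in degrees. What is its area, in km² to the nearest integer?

Side lengths (central angles): a = 0.8770, b = 1.9945, c = 2.4034 rad; semiperimeter s = 2.6374.
By l'Huilier's theorem, tan(E/4) = √[tan(s/2) tan((s−a)/2) tan((s−b)/2) tan((s−c)/2)], giving spherical excess E = 1.6205 rad.
Area = E·R² = 1.6205 × (1737.4)² ≈ 4891683 km².

4891683 km²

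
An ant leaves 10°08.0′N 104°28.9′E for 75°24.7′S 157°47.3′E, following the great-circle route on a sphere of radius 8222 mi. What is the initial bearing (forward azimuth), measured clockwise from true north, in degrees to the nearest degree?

Δλ = 53.307° = 0.9304 rad.
y = sin Δλ · cos φ₂ = (0.8018)(0.2519) = 0.2020
x = cos φ₁ sin φ₂ − sin φ₁ cos φ₂ cos Δλ = (0.9844)(-0.9678) − (0.1759)(0.2519)(0.5975) = -0.9791
θ = atan2(y, x) = 168.35°, so the bearing is 168°.

168°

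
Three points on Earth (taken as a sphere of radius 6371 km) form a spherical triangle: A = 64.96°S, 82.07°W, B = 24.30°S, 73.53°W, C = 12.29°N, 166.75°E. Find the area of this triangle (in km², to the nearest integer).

Side lengths (central angles): a = 2.1283, b = 1.9201, c = 0.7162 rad; semiperimeter s = 2.3823.
By l'Huilier's theorem, tan(E/4) = √[tan(s/2) tan((s−a)/2) tan((s−b)/2) tan((s−c)/2)], giving spherical excess E = 1.1210 rad.
Area = E·R² = 1.1210 × (6371)² ≈ 45501437 km².

45501437 km²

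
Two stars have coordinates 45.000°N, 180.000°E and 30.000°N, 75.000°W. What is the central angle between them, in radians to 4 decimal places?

With latitudes φ₁ = 45.000°, φ₂ = 30.000° and longitude difference Δλ = 105.000°:
cos c = sin φ₁ sin φ₂ + cos φ₁ cos φ₂ cos Δλ = (0.7071)(0.5000) + (0.7071)(0.8660)(-0.2588) = 0.19506,
so c = arccos(0.19506) = 1.37448 rad.
So the angular separation is 1.3745 rad.

1.3745 rad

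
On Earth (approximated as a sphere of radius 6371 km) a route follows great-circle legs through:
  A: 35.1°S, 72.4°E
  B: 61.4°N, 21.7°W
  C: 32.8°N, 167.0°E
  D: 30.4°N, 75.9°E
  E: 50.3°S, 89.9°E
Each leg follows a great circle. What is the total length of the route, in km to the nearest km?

40508 km

Leg A→B: central angle 2.1328 rad, distance 13587.8 km.
Leg B→C: central angle 1.4928 rad, distance 9510.9 km.
Leg C→D: central angle 1.3076 rad, distance 8330.5 km.
Leg D→E: central angle 1.4250 rad, distance 9078.9 km.
Total: 13587.8 + 9510.9 + 8330.5 + 9078.9 ≈ 40508 km.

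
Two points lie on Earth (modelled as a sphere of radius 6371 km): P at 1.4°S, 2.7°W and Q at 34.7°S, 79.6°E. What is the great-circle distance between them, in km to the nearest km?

9215 km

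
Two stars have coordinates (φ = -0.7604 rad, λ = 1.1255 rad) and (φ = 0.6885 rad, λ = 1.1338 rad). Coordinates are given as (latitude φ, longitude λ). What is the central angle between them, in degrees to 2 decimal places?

83.02°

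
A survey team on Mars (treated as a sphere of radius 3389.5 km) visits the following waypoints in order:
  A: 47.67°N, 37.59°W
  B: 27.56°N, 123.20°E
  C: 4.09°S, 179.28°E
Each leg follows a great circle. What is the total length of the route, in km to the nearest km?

Leg A→B: central angle 1.7944 rad, distance 6082.0 km.
Leg B→C: central angle 1.0923 rad, distance 3702.3 km.
Total: 6082.0 + 3702.3 ≈ 9784 km.

9784 km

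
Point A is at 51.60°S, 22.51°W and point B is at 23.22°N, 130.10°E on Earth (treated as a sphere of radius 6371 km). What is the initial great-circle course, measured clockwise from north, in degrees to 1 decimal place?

133.0°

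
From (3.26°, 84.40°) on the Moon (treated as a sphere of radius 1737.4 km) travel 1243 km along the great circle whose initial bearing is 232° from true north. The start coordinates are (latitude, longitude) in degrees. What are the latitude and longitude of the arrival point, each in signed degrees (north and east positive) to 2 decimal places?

Angular distance δ = d/R = 1243/1737.4 = 0.71544 rad; initial bearing θ = 4.0492 rad.
sin φ₂ = sin φ₁ cos δ + cos φ₁ sin δ cos θ = (0.0569)(0.7548) + (0.9984)(0.6559)(-0.6157) = -0.3603, so φ₂ = -21.12°.
Δλ = atan2(sin θ sin δ cos φ₁, cos δ − sin φ₁ sin φ₂) = atan2(-0.5161, 0.7753) = -33.649°.
λ₂ = 84.400° − 33.649° = 50.75°.

-21.12°, 50.75°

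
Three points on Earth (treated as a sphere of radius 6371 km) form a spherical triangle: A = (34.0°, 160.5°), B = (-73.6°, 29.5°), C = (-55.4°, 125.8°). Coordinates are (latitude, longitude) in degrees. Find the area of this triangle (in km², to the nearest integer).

Side lengths (central angles): a = 0.6887, b = 1.6441, c = 2.3323 rad; semiperimeter s = 2.3326.
By l'Huilier's theorem, tan(E/4) = √[tan(s/2) tan((s−a)/2) tan((s−b)/2) tan((s−c)/2)], giving spherical excess E = 0.0447 rad.
Area = E·R² = 0.0447 × (6371)² ≈ 1815848 km².

1815848 km²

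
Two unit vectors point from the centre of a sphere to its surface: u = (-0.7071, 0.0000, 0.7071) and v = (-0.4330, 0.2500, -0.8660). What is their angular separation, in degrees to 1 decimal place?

u·v = -0.3062; |u| = 1.0000, |v| = 1.0000.
cos θ = (u·v)/(|u||v|) = -0.3062, so θ = 107.8°.

107.8°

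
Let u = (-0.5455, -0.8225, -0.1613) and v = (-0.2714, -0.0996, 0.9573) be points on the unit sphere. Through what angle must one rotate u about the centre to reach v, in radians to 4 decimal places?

u·v = 0.0756; |u| = 1.0000, |v| = 1.0000.
cos θ = (u·v)/(|u||v|) = 0.0756, so θ = 1.4952 rad.

1.4952 rad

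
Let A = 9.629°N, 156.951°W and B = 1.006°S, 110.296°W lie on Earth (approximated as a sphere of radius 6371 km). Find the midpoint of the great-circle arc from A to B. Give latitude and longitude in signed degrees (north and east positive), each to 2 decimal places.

Central angle δ = 0.8316 rad. Interpolating on the sphere with fraction f = 0.5:
P = [sin((1−f)δ)·A + sin(fδ)·B] / sin δ = 0.5466·A + 0.5466·B in Cartesian coordinates,
giving P = (-0.6854, -0.7235, 0.0818), i.e. latitude 4.69°, longitude -133.45°.

4.69°, -133.45°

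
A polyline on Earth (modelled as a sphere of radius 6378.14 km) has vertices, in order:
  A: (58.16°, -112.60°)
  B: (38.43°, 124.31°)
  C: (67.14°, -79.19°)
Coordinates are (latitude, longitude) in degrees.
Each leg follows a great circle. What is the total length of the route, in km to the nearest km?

16177 km

Leg A→B: central angle 1.2636 rad, distance 8059.3 km.
Leg B→C: central angle 1.2727 rad, distance 8117.8 km.
Total: 8059.3 + 8117.8 ≈ 16177 km.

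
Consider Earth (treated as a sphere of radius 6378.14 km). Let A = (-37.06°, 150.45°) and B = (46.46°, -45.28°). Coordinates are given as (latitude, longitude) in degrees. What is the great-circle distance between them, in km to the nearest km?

With latitudes φ₁ = -37.060°, φ₂ = 46.460° and longitude difference Δλ = 164.270°:
Haversine: a = sin²(Δφ/2) + cos φ₁ cos φ₂ sin²(Δλ/2) = 0.4436 + (0.7980)(0.6889)(0.9813) = 0.98299.
Central angle c = 2·arcsin(√a) = 2.88002 rad.
Distance = R·c = 6378.14 × 2.8800 ≈ 18369 km.

18369 km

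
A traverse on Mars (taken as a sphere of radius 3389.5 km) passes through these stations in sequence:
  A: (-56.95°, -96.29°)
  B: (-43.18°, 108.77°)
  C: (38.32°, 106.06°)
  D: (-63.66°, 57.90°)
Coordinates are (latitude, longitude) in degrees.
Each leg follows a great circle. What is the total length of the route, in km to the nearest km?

Leg A→B: central angle 1.3558 rad, distance 4595.6 km.
Leg B→C: central angle 1.4231 rad, distance 4823.6 km.
Leg C→D: central angle 1.9002 rad, distance 6440.7 km.
Total: 4595.6 + 4823.6 + 6440.7 ≈ 15860 km.

15860 km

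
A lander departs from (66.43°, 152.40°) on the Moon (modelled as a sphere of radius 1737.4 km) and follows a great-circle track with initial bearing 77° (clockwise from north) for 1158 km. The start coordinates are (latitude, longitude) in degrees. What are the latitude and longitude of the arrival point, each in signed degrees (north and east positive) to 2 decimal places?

50.90°, -134.83°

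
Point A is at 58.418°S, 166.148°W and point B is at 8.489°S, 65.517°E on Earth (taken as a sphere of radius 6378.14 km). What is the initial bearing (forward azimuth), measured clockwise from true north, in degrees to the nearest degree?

232°

Δλ = -128.335° = -2.2399 rad.
y = sin Δλ · cos φ₂ = (-0.7844)(0.9890) = -0.7758
x = cos φ₁ sin φ₂ − sin φ₁ cos φ₂ cos Δλ = (0.5237)(-0.1476) − (-0.8519)(0.9890)(-0.6203) = -0.5999
θ = atan2(y, x) = -127.71°; adding 360° gives 232°.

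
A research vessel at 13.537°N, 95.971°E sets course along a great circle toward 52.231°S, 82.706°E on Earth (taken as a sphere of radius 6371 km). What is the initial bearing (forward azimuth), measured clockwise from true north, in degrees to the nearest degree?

189°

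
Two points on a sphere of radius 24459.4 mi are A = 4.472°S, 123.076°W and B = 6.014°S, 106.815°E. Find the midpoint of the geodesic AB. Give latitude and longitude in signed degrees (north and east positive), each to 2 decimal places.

Central angle δ = 2.2531 rad. Interpolating on the sphere with fraction f = 0.5:
P = [sin((1−f)δ)·A + sin(fδ)·B] / sin δ = 1.1634·A + 1.1634·B in Cartesian coordinates,
giving P = (-0.9677, 0.1356, -0.2126), i.e. latitude -12.27°, longitude 172.02°.

-12.27°, 172.02°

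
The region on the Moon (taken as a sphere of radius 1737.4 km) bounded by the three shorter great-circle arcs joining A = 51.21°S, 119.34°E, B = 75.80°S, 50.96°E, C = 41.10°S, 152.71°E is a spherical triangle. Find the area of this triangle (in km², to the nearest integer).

371709 km²

Side lengths (central angles): a = 0.9277, b = 0.4355, c = 0.6228 rad; semiperimeter s = 0.9930.
By l'Huilier's theorem, tan(E/4) = √[tan(s/2) tan((s−a)/2) tan((s−b)/2) tan((s−c)/2)], giving spherical excess E = 0.1231 rad.
Area = E·R² = 0.1231 × (1737.4)² ≈ 371709 km².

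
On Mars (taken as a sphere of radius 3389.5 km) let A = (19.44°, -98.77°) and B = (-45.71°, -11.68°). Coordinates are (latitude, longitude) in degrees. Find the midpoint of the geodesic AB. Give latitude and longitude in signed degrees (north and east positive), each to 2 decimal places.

-17.68°, -63.29°

Central angle δ = 1.7771 rad. Interpolating on the sphere with fraction f = 0.5:
P = [sin((1−f)δ)·A + sin(fδ)·B] / sin δ = 0.7930·A + 0.7930·B in Cartesian coordinates,
giving P = (0.4282, -0.8511, -0.3037), i.e. latitude -17.68°, longitude -63.29°.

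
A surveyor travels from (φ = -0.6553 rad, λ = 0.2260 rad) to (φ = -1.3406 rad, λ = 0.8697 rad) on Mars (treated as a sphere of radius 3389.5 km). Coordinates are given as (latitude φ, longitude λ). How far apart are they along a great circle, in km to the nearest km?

With latitudes φ₁ = -37.546°, φ₂ = -76.811° and longitude difference Δλ = 36.881°:
cos c = sin φ₁ sin φ₂ + cos φ₁ cos φ₂ cos Δλ = (-0.6094)(-0.9736) + (0.7929)(0.2282)(0.7999) = 0.73803,
so c = arccos(0.73803) = 0.74066 rad.
Distance = R·c = 3389.5 × 0.7407 ≈ 2510 km.

2510 km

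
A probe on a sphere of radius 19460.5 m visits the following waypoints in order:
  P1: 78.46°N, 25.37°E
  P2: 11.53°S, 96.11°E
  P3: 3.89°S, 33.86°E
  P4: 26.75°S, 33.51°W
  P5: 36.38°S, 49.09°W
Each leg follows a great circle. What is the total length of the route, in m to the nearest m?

82884 m

Leg P1→P2: central angle 1.7024 rad, distance 33128.8 m.
Leg P2→P3: central angle 1.0829 rad, distance 21074.7 m.
Leg P3→P4: central angle 1.1882 rad, distance 23122.7 m.
Leg P4→P5: central angle 0.2856 rad, distance 5558.0 m.
Total: 33128.8 + 21074.7 + 23122.7 + 5558.0 ≈ 82884 m.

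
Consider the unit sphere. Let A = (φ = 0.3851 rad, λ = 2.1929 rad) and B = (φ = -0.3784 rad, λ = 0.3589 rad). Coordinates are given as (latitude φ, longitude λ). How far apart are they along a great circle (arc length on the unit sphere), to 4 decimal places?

1.9421

With latitudes φ₁ = 22.065°, φ₂ = -21.681° and longitude difference Δλ = -105.080°:
cos c = sin φ₁ sin φ₂ + cos φ₁ cos φ₂ cos Δλ = (0.3757)(-0.3694) + (0.9268)(0.9293)(-0.2602) = -0.36284,
so c = arccos(-0.36284) = 1.94211 rad.
On the unit sphere the arc length equals the central angle: 1.9421.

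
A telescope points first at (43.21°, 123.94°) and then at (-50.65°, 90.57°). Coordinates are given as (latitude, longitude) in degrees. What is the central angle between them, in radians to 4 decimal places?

1.7148 rad

Let φ₁ = 0.7542 rad, φ₂ = -0.8840 rad, and Δλ = -0.5824 rad.
cos c = sin φ₁ sin φ₂ + cos φ₁ cos φ₂ cos Δλ = (0.6847)(-0.7733) + (0.7288)(0.6341)(0.8351) = -0.14351,
so c = arccos(-0.14351) = 1.71480 rad.
So the angular separation is 1.7148 rad.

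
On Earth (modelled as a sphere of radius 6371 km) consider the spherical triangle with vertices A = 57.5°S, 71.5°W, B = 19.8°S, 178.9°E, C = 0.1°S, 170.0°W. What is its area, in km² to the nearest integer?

13605441 km²

Side lengths (central angles): a = 0.3927, b = 1.6488, c = 1.4544 rad; semiperimeter s = 1.7480.
By l'Huilier's theorem, tan(E/4) = √[tan(s/2) tan((s−a)/2) tan((s−b)/2) tan((s−c)/2)], giving spherical excess E = 0.3352 rad.
Area = E·R² = 0.3352 × (6371)² ≈ 13605441 km².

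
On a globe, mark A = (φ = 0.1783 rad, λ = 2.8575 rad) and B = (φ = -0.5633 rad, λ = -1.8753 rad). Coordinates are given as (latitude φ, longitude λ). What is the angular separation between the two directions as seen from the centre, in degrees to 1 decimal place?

94.5°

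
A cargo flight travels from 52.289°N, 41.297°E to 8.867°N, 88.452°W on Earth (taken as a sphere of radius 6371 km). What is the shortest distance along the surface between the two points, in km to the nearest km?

11713 km

In radians: φ₁ = 0.9126, φ₂ = 0.1548, Δλ = -129.749° = -2.2645 rad.
cos c = sin φ₁ sin φ₂ + cos φ₁ cos φ₂ cos Δλ = (0.7911)(0.1541) + (0.6117)(0.9880)(-0.6394) = -0.26451,
so c = arccos(-0.26451) = 1.83849 rad.
Distance = R·c = 6371 × 1.8385 ≈ 11713 km.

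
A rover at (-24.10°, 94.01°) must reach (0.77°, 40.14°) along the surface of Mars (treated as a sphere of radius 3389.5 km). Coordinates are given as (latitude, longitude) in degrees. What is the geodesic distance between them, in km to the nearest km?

In radians: φ₁ = -0.4206, φ₂ = 0.0134, Δλ = -53.870° = -0.9402 rad.
cos c = sin φ₁ sin φ₂ + cos φ₁ cos φ₂ cos Δλ = (-0.4083)(0.0134) + (0.9128)(0.9999)(0.5896) = 0.53269,
so c = arccos(0.53269) = 1.00902 rad.
Distance = R·c = 3389.5 × 1.0090 ≈ 3420 km.

3420 km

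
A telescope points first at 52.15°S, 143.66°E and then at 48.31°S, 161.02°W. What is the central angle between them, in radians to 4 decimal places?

0.6061 rad

In radians: φ₁ = -0.9102, φ₂ = -0.8432, Δλ = 55.320° = 0.9655 rad.
Haversine: a = sin²(Δφ/2) + cos φ₁ cos φ₂ sin²(Δλ/2) = 0.0011 + (0.6136)(0.6651)(0.2155) = 0.08907.
Central angle c = 2·arcsin(√a) = 0.60613 rad.
So the angular separation is 0.6061 rad.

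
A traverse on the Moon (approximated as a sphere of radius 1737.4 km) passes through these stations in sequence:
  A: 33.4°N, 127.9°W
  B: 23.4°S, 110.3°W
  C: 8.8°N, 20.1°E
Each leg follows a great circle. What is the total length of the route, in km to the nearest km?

5751 km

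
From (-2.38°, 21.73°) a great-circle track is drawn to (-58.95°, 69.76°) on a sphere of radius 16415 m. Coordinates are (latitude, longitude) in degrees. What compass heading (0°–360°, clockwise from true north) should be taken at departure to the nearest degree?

Δλ = 48.030° = 0.8383 rad.
y = sin Δλ · cos φ₂ = (0.7435)(0.5158) = 0.3835
x = cos φ₁ sin φ₂ − sin φ₁ cos φ₂ cos Δλ = (0.9991)(-0.8567) − (-0.0415)(0.5158)(0.6687) = -0.8417
θ = atan2(y, x) = 155.50°, so the bearing is 156°.

156°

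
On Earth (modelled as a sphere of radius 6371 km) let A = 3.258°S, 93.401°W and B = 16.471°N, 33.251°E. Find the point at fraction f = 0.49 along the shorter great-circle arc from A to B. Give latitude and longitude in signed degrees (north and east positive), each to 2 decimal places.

Central angle δ = 2.1989 rad. Interpolating on the sphere with fraction f = 0.49:
P = [sin((1−f)δ)·A + sin(fδ)·B] / sin δ = 1.1132·A + 1.0886·B in Cartesian coordinates,
giving P = (0.8070, -0.5371, 0.2454), i.e. latitude 14.20°, longitude -33.64°.

14.20°, -33.64°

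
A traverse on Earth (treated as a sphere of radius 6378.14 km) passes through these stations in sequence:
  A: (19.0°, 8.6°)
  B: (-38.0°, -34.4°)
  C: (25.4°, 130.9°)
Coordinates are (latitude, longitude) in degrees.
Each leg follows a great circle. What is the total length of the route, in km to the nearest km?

25842 km

Leg A→B: central angle 1.2191 rad, distance 7775.7 km.
Leg B→C: central angle 2.8325 rad, distance 18066.2 km.
Total: 7775.7 + 18066.2 ≈ 25842 km.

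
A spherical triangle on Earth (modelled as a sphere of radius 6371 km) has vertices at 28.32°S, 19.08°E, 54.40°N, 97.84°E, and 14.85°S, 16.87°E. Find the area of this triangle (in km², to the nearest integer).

Side lengths (central angles): a = 1.6912, b = 0.2378, c = 1.8607 rad; semiperimeter s = 1.8948.
By l'Huilier's theorem, tan(E/4) = √[tan(s/2) tan((s−a)/2) tan((s−b)/2) tan((s−c)/2)], giving spherical excess E = 0.2055 rad.
Area = E·R² = 0.2055 × (6371)² ≈ 8342184 km².

8342184 km²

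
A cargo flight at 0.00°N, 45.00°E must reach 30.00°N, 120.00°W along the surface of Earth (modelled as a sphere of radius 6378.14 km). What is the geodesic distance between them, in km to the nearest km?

16339 km

In radians: φ₁ = 0.0000, φ₂ = 0.5236, Δλ = -165.000° = -2.8798 rad.
Haversine: a = sin²(Δφ/2) + cos φ₁ cos φ₂ sin²(Δλ/2) = 0.0670 + (1.0000)(0.8660)(0.9830) = 0.91826.
Central angle c = 2·arcsin(√a) = 2.56169 rad.
Distance = R·c = 6378.14 × 2.5617 ≈ 16339 km.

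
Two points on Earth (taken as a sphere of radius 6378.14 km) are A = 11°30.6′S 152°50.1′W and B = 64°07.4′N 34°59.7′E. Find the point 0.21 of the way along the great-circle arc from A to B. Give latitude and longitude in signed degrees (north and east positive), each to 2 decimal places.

15.11°, -154.82°

The central angle between A and B is δ = 2.2183 rad.
With f = 0.21, the slerp weights are sin((1−f)δ)/sin δ = 1.2331 and sin(fδ)/sin δ = 0.5632.
Weighted sum of the unit vectors: (1.2331)·(-0.8718,-0.4474,-0.1995) + (0.5632)·(0.3575,0.2503,0.8997) = (-0.8737, -0.4107, 0.2606).
Converting back: φ = atan2(z, √(x²+y²)) = 15.11°, λ = atan2(y, x) = -154.82°.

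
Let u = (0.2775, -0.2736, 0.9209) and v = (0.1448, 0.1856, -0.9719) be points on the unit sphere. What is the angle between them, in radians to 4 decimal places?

u·v = -0.9056; |u| = 1.0000, |v| = 1.0000.
cos θ = (u·v)/(|u||v|) = -0.9057, so θ = 2.7037 rad.

2.7037 rad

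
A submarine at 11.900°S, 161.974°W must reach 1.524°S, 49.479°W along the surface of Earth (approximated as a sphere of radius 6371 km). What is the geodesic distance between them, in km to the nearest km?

12414 km

With latitudes φ₁ = -11.900°, φ₂ = -1.524° and longitude difference Δλ = 112.495°:
cos c = sin φ₁ sin φ₂ + cos φ₁ cos φ₂ cos Δλ = (-0.2062)(-0.0266) + (0.9785)(0.9996)(-0.3826) = -0.36876,
so c = arccos(-0.36876) = 1.94847 rad.
Distance = R·c = 6371 × 1.9485 ≈ 12414 km.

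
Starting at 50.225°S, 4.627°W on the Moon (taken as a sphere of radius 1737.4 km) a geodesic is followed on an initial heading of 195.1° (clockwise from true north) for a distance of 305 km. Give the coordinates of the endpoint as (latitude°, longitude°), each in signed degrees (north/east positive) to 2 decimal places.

Angular distance δ = d/R = 305/1737.4 = 0.17555 rad; initial bearing θ = 3.4051 rad.
sin φ₂ = sin φ₁ cos δ + cos φ₁ sin δ cos θ = (-0.7686)(0.9846) + (0.6398)(0.1746)(-0.9655) = -0.8646, so φ₂ = -59.84°.
Δλ = atan2(sin θ sin δ cos φ₁, cos δ − sin φ₁ sin φ₂) = atan2(-0.0291, 0.3201) = -5.196°.
λ₂ = -4.627° − 5.196° = -9.82°.

-59.84°, -9.82°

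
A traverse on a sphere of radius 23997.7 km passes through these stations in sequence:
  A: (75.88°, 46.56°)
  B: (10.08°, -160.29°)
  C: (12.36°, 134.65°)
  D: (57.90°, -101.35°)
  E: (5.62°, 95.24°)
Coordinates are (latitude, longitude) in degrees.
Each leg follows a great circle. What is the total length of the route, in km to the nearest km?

153962 km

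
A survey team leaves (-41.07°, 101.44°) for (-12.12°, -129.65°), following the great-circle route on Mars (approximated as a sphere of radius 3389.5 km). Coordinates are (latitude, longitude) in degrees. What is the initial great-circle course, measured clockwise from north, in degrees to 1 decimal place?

Δλ = 128.910° = 2.2499 rad.
y = sin Δλ · cos φ₂ = (0.7781)(0.9777) = 0.7608
x = cos φ₁ sin φ₂ − sin φ₁ cos φ₂ cos Δλ = (0.7539)(-0.2100) − (-0.6570)(0.9777)(-0.6281) = -0.5617
θ = atan2(y, x) = 126.44°, so the bearing is 126.4°.

126.4°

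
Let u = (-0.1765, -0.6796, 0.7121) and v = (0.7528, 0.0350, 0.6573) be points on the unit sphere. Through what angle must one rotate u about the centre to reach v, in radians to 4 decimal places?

1.2541 rad

u·v = 0.3114; |u| = 1.0000, |v| = 1.0000.
cos θ = (u·v)/(|u||v|) = 0.3114, so θ = 1.2541 rad.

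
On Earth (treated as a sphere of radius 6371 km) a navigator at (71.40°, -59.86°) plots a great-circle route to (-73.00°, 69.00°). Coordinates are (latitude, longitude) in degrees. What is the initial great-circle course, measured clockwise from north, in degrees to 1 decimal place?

Δλ = 128.860° = 2.2490 rad.
y = sin Δλ · cos φ₂ = (0.7787)(0.2924) = 0.2277
x = cos φ₁ sin φ₂ − sin φ₁ cos φ₂ cos Δλ = (0.3190)(-0.9563) − (0.9478)(0.2924)(-0.6274) = -0.1312
θ = atan2(y, x) = 119.95°, so the bearing is 119.9°.

119.9°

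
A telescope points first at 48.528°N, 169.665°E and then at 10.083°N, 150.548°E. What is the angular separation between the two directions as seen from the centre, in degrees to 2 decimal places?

In radians: φ₁ = 0.8470, φ₂ = 0.1760, Δλ = -19.117° = -0.3337 rad.
cos c = sin φ₁ sin φ₂ + cos φ₁ cos φ₂ cos Δλ = (0.7493)(0.1751) + (0.6623)(0.9846)(0.9449) = 0.74725,
so c = arccos(0.74725) = 0.72689 rad.
So the angular separation is 41.65°.

41.65°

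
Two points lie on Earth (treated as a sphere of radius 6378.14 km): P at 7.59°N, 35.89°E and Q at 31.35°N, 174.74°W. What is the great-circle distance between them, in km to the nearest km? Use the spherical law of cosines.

Let φ₁ = 0.1325 rad, φ₂ = 0.5472 rad, and Δλ = 2.6070 rad.
cos c = sin φ₁ sin φ₂ + cos φ₁ cos φ₂ cos Δλ = (0.1321)(0.5203) + (0.9912)(0.8540)(-0.8605) = -0.65969,
so c = arccos(-0.65969) = 2.29121 rad.
Distance = R·c = 6378.14 × 2.2912 ≈ 14614 km.

14614 km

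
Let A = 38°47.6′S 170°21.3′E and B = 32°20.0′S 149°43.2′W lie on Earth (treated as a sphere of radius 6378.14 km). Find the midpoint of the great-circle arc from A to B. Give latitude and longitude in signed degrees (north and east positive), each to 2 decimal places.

-37.26°, -168.84°

Central angle δ = 0.5733 rad. Interpolating on the sphere with fraction f = 0.5:
P = [sin((1−f)δ)·A + sin(fδ)·B] / sin δ = 0.5213·A + 0.5213·B in Cartesian coordinates,
giving P = (-0.7809, -0.1540, -0.6054), i.e. latitude -37.26°, longitude -168.84°.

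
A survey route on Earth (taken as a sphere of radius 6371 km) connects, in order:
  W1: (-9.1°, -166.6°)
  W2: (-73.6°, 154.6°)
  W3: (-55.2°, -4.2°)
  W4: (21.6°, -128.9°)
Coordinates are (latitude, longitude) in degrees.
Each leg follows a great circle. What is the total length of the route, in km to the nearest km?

Leg W1→W2: central angle 1.1929 rad, distance 7599.8 km.
Leg W2→W3: central angle 0.8795 rad, distance 5603.5 km.
Leg W3→W4: central angle 2.2198 rad, distance 14142.1 km.
Total: 7599.8 + 5603.5 + 14142.1 ≈ 27345 km.

27345 km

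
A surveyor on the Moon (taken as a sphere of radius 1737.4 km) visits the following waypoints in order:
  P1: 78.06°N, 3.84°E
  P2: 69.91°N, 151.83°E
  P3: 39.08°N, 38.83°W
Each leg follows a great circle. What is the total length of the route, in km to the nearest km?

3080 km

Leg P1→P2: central angle 0.5383 rad, distance 935.3 km.
Leg P2→P3: central angle 1.2345 rad, distance 2144.8 km.
Total: 935.3 + 2144.8 ≈ 3080 km.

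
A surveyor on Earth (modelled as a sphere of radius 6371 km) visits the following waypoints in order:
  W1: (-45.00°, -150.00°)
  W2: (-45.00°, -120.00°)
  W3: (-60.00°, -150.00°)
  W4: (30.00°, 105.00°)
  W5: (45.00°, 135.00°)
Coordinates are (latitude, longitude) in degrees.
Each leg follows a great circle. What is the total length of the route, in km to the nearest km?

21715 km

Leg W1→W2: central angle 0.3681 rad, distance 2345.2 km.
Leg W2→W3: central angle 0.4064 rad, distance 2589.0 km.
Leg W3→W4: central angle 2.1473 rad, distance 13680.4 km.
Leg W4→W5: central angle 0.4867 rad, distance 3100.7 km.
Total: 2345.2 + 2589.0 + 13680.4 + 3100.7 ≈ 21715 km.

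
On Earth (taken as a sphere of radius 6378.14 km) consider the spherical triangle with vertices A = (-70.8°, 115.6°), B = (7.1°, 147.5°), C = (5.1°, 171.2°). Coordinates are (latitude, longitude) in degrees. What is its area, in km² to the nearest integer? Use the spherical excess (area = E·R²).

14537611 km²

Side lengths (central angles): a = 0.4127, b = 1.4695, c = 1.4098 rad; semiperimeter s = 1.6460.
By l'Huilier's theorem, tan(E/4) = √[tan(s/2) tan((s−a)/2) tan((s−b)/2) tan((s−c)/2)], giving spherical excess E = 0.3574 rad.
Area = E·R² = 0.3574 × (6378.14)² ≈ 14537611 km².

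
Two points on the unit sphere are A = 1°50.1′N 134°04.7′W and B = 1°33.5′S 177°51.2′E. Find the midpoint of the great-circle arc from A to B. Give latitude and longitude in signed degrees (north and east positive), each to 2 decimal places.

Central angle δ = 0.8409 rad. Interpolating on the sphere with fraction f = 0.5:
P = [sin((1−f)δ)·A + sin(fδ)·B] / sin δ = 0.5477·A + 0.5477·B in Cartesian coordinates,
giving P = (-0.9279, -0.3728, 0.0026), i.e. latitude 0.15°, longitude -158.11°.

0.15°, -158.11°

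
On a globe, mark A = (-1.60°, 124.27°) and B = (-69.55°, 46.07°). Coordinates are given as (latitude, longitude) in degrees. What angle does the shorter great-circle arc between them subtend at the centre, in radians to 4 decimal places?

1.4731 rad

With latitudes φ₁ = -1.600°, φ₂ = -69.550° and longitude difference Δλ = -78.200°:
cos c = sin φ₁ sin φ₂ + cos φ₁ cos φ₂ cos Δλ = (-0.0279)(-0.9370) + (0.9996)(0.3494)(0.2045) = 0.09758,
so c = arccos(0.09758) = 1.47306 rad.
So the angular separation is 1.4731 rad.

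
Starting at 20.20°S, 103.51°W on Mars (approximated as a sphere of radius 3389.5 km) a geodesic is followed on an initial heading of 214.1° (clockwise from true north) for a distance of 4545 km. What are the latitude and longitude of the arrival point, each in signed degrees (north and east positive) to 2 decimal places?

Angular distance δ = d/R = 4545/3389.5 = 1.34091 rad; initial bearing θ = 3.7367 rad.
sin φ₂ = sin φ₁ cos δ + cos φ₁ sin δ cos θ = (-0.3453)(0.2279) + (0.9385)(0.9737)(-0.8281) = -0.8354, so φ₂ = -56.65°.
Δλ = atan2(sin θ sin δ cos φ₁, cos δ − sin φ₁ sin φ₂) = atan2(-0.5123, -0.0606) = -96.744°.
λ₂ = -103.510° − 96.744° = -200.25° → 159.75° after wrapping to (−180°, 180°].

-56.65°, 159.75°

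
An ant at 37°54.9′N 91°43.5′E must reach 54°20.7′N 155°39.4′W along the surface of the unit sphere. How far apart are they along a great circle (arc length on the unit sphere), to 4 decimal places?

1.2425

Let φ₁ = 0.6617 rad, φ₂ = 0.9485 rad, and Δλ = 1.9656 rad.
cos c = sin φ₁ sin φ₂ + cos φ₁ cos φ₂ cos Δλ = (0.6145)(0.8125) + (0.7889)(0.5829)(-0.3846) = 0.32244,
so c = arccos(0.32244) = 1.24249 rad.
On the unit sphere the arc length equals the central angle: 1.2425.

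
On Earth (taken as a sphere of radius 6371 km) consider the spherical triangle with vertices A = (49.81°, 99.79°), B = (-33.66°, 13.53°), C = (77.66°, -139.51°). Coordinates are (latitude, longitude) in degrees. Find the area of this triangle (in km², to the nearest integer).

58778295 km²

Side lengths (central angles): a = 2.3462, b = 0.8287, c = 1.9697 rad; semiperimeter s = 2.5723.
By l'Huilier's theorem, tan(E/4) = √[tan(s/2) tan((s−a)/2) tan((s−b)/2) tan((s−c)/2)], giving spherical excess E = 1.4481 rad.
Area = E·R² = 1.4481 × (6371)² ≈ 58778295 km².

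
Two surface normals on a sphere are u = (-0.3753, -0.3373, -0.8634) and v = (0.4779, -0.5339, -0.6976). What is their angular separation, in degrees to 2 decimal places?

u·v = 0.6030; |u| = 1.0000, |v| = 1.0000.
cos θ = (u·v)/(|u||v|) = 0.6030, so θ = 52.92°.

52.92°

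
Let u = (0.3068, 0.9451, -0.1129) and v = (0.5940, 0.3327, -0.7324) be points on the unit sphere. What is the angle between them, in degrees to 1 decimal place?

u·v = 0.5794; |u| = 1.0000, |v| = 1.0000.
cos θ = (u·v)/(|u||v|) = 0.5794, so θ = 54.6°.

54.6°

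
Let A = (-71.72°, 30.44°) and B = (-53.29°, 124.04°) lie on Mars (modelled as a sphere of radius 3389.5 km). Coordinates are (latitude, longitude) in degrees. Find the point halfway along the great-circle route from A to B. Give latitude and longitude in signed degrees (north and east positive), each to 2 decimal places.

-69.42°, 95.60°

The central angle between A and B is δ = 0.7236 rad.
With f = 0.5, the slerp weights are sin((1−f)δ)/sin δ = 0.5346 and sin(fδ)/sin δ = 0.5346.
Weighted sum of the unit vectors: (0.5346)·(0.2704,0.1589,-0.9495) + (0.5346)·(-0.3346,0.4953,-0.8017) = (-0.0343, 0.3498, -0.9362).
Converting back: φ = atan2(z, √(x²+y²)) = -69.42°, λ = atan2(y, x) = 95.60°.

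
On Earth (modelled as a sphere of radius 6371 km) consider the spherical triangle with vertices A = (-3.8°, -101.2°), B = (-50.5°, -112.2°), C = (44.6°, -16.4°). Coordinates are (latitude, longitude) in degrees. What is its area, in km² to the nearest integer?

Side lengths (central angles): a = 2.1988, b = 1.5529, c = 0.8310 rad; semiperimeter s = 2.2914.
By l'Huilier's theorem, tan(E/4) = √[tan(s/2) tan((s−a)/2) tan((s−b)/2) tan((s−c)/2)], giving spherical excess E = 0.7442 rad.
Area = E·R² = 0.7442 × (6371)² ≈ 30207670 km².

30207670 km²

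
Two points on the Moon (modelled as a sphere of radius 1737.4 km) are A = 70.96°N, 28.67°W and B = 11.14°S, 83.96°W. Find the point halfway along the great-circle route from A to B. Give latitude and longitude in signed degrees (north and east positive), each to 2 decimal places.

Central angle δ = 1.5712 rad. Interpolating on the sphere with fraction f = 0.5:
P = [sin((1−f)δ)·A + sin(fδ)·B] / sin δ = 0.7072·A + 0.7072·B in Cartesian coordinates,
giving P = (0.2754, -0.8008, 0.5319), i.e. latitude 32.13°, longitude -71.02°.

32.13°, -71.02°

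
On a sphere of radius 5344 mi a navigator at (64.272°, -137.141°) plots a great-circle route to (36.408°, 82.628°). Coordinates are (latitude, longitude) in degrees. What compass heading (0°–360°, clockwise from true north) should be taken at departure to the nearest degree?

With φ₁ = 1.1218, φ₂ = 0.6354, Δλ = -2.4475 rad, the forward-azimuth formula gives
θ = atan2( sin Δλ cos φ₂ , cos φ₁ sin φ₂ − sin φ₁ cos φ₂ cos Δλ ) = atan2(-0.5148, 0.8149) = -32.28°.
Adding 360° brings this into [0°, 360°): 328°.

328°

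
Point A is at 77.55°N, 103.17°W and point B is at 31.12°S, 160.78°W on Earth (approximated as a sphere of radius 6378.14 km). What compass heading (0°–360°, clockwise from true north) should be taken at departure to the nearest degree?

Δλ = -57.610° = -1.0055 rad.
y = sin Δλ · cos φ₂ = (-0.8444)(0.8561) = -0.7229
x = cos φ₁ sin φ₂ − sin φ₁ cos φ₂ cos Δλ = (0.2156)(-0.5168) − (0.9765)(0.8561)(0.5357) = -0.5592
θ = atan2(y, x) = -127.73°; adding 360° gives 232°.

232°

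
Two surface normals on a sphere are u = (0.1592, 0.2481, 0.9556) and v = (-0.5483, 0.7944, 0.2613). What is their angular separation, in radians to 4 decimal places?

u·v = 0.3595; |u| = 1.0000, |v| = 1.0000.
cos θ = (u·v)/(|u||v|) = 0.3595, so θ = 1.2031 rad.

1.2031 rad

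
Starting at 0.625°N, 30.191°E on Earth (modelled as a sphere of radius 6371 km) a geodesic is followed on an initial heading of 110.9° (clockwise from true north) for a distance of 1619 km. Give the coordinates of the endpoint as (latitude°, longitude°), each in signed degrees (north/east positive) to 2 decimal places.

-4.54°, 43.82°

Angular distance δ = d/R = 1619/6371 = 0.25412 rad; initial bearing θ = 1.9356 rad.
sin φ₂ = sin φ₁ cos δ + cos φ₁ sin δ cos θ = (0.0109)(0.9679) + (0.9999)(0.2514)(-0.3567) = -0.0791, so φ₂ = -4.54°.
Δλ = atan2(sin θ sin δ cos φ₁, cos δ − sin φ₁ sin φ₂) = atan2(0.2348, 0.9687) = 13.627°.
λ₂ = 30.191° + 13.627° = 43.82°.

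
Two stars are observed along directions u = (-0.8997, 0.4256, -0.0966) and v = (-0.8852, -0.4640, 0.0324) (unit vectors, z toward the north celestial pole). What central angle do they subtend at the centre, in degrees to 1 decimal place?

u·v = 0.5958; |u| = 1.0000, |v| = 1.0000.
cos θ = (u·v)/(|u||v|) = 0.5959, so θ = 53.4°.

53.4°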